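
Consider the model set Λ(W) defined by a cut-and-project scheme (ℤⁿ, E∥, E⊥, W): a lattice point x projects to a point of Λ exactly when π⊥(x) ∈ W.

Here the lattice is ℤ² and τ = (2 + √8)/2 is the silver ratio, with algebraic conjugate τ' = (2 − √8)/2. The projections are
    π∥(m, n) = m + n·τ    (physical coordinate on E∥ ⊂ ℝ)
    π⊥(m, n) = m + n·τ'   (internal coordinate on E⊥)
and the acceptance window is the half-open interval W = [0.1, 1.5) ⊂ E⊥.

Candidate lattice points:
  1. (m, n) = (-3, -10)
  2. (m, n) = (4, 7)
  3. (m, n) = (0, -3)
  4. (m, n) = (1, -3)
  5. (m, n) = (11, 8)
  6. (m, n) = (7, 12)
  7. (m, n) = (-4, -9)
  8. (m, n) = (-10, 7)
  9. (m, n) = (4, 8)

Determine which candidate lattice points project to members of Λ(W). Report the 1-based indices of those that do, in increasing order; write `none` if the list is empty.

τ' = (2−√8)/2 ≈ -0.414214.
[1] lift (-3,-10): star map gives 1.142136; window check 0.1 ≤ 1.142136 < 1.5 is true → IN Λ
[2] lift (4,7): star map gives 1.100505; window check 0.1 ≤ 1.100505 < 1.5 is true → IN Λ
[3] lift (0,-3): star map gives 1.242641; window check 0.1 ≤ 1.242641 < 1.5 is true → IN Λ
[4] lift (1,-3): star map gives 2.242641; window check 0.1 ≤ 2.242641 < 1.5 is false → out
[5] lift (11,8): star map gives 7.686292; window check 0.1 ≤ 7.686292 < 1.5 is false → out
[6] lift (7,12): star map gives 2.029437; window check 0.1 ≤ 2.029437 < 1.5 is false → out
[7] lift (-4,-9): star map gives -0.272078; window check 0.1 ≤ -0.272078 < 1.5 is false → out
[8] lift (-10,7): star map gives -12.899495; window check 0.1 ≤ -12.899495 < 1.5 is false → out
[9] lift (4,8): star map gives 0.686292; window check 0.1 ≤ 0.686292 < 1.5 is true → IN Λ

1, 2, 3, 9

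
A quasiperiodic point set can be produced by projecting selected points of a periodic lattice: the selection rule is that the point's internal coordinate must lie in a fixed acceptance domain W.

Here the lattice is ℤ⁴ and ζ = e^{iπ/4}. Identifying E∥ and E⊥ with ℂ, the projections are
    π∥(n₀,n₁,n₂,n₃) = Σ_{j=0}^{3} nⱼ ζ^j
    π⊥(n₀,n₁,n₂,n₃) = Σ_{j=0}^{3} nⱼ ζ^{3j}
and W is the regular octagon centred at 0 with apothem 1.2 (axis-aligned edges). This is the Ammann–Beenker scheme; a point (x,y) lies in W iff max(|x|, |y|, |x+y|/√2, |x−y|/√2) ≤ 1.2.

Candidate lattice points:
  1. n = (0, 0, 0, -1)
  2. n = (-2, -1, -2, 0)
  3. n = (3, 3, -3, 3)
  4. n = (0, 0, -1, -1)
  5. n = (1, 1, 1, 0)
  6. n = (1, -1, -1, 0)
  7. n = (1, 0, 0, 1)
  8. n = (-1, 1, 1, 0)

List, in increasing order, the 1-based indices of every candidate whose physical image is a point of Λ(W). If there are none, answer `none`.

π⊥(n) = n₀ + n₁ζ³ + n₂ζ⁶ + n₃ζ⁹ where ζ = e^{iπ/4}.
candidate 1: n = (0, 0, 0, -1) → π⊥ ≈ (-0.707107, -0.707107); max(|x|,|y|,|x±y|/√2) = 1.000000 ≤ 1.2 ⇒ ∈ W
candidate 2: n = (-2, -1, -2, 0) → π⊥ ≈ (-1.292893, +1.292893); max(|x|,|y|,|x±y|/√2) = 1.828427 > 1.2 ⇒ ∉ W
candidate 3: n = (3, 3, -3, 3) → π⊥ ≈ (+3.000000, +7.242641); max(|x|,|y|,|x±y|/√2) = 7.242641 > 1.2 ⇒ ∉ W
candidate 4: n = (0, 0, -1, -1) → π⊥ ≈ (-0.707107, +0.292893); max(|x|,|y|,|x±y|/√2) = 0.707107 ≤ 1.2 ⇒ ∈ W
candidate 5: n = (1, 1, 1, 0) → π⊥ ≈ (+0.292893, -0.292893); max(|x|,|y|,|x±y|/√2) = 0.414214 ≤ 1.2 ⇒ ∈ W
candidate 6: n = (1, -1, -1, 0) → π⊥ ≈ (+1.707107, +0.292893); max(|x|,|y|,|x±y|/√2) = 1.707107 > 1.2 ⇒ ∉ W
candidate 7: n = (1, 0, 0, 1) → π⊥ ≈ (+1.707107, +0.707107); max(|x|,|y|,|x±y|/√2) = 1.707107 > 1.2 ⇒ ∉ W
candidate 8: n = (-1, 1, 1, 0) → π⊥ ≈ (-1.707107, -0.292893); max(|x|,|y|,|x±y|/√2) = 1.707107 > 1.2 ⇒ ∉ W

1, 4, 5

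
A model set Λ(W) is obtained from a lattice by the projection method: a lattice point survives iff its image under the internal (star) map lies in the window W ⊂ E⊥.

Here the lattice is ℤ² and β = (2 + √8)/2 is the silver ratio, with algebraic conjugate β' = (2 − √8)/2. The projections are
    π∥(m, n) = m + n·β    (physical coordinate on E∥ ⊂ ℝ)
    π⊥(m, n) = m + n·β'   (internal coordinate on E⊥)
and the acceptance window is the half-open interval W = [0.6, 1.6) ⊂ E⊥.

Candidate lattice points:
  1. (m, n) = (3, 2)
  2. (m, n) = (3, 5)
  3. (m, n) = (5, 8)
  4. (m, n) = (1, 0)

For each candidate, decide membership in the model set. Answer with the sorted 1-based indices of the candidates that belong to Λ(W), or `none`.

β' = (2−√8)/2 ≈ -0.414214.
candidate 1: (m,n)=(3,2) → π∥ = 3+2·β ≈ 7.828427, π⊥ = 3+2·β' ≈ 2.171573 ∉ [0.6, 1.6) ⇒ out
candidate 2: (m,n)=(3,5) → π∥ = 3+5·β ≈ 15.071068, π⊥ = 3+5·β' ≈ 0.928932 ∈ [0.6, 1.6) ⇒ IN Λ
candidate 3: (m,n)=(5,8) → π∥ = 5+8·β ≈ 24.313708, π⊥ = 5+8·β' ≈ 1.686292 ∉ [0.6, 1.6) ⇒ out
candidate 4: (m,n)=(1,0) → π∥ = 1+0·β ≈ 1.000000, π⊥ = 1+0·β' ≈ 1.000000 ∈ [0.6, 1.6) ⇒ IN Λ

2, 4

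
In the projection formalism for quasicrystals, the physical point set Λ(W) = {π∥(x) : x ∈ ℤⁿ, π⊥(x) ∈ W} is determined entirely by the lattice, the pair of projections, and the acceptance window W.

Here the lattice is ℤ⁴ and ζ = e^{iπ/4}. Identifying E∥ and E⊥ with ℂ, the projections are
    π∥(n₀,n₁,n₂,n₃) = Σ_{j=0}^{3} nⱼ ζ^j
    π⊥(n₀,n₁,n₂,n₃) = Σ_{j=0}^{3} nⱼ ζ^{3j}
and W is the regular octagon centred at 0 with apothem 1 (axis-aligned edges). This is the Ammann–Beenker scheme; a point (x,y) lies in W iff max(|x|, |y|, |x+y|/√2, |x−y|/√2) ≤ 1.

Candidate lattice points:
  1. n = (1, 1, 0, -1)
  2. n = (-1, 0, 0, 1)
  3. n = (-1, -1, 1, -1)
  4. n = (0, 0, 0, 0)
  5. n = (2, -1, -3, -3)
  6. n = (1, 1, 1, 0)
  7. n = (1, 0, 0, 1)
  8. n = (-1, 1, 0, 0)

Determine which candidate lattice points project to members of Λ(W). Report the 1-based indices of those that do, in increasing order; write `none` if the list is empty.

1, 2, 4, 5, 6

With ζ = e^{iπ/4} the internal vectors are ζ^0,ζ^3,ζ^6,ζ^9.
#1 (1, 1, 0, -1): internal (-0.4142, 0.0000); octagon support 0.4142 vs apothem 1 → ∈ W
#2 (-1, 0, 0, 1): internal (-0.2929, 0.7071); octagon support 0.7071 vs apothem 1 → ∈ W
#3 (-1, -1, 1, -1): internal (-1.0000, -2.4142); octagon support 2.4142 vs apothem 1 → ∉ W
#4 (0, 0, 0, 0): internal (0.0000, 0.0000); octagon support 0.0000 vs apothem 1 → ∈ W
#5 (2, -1, -3, -3): internal (0.5858, 0.1716); octagon support 0.5858 vs apothem 1 → ∈ W
#6 (1, 1, 1, 0): internal (0.2929, -0.2929); octagon support 0.4142 vs apothem 1 → ∈ W
#7 (1, 0, 0, 1): internal (1.7071, 0.7071); octagon support 1.7071 vs apothem 1 → ∉ W
#8 (-1, 1, 0, 0): internal (-1.7071, 0.7071); octagon support 1.7071 vs apothem 1 → ∉ W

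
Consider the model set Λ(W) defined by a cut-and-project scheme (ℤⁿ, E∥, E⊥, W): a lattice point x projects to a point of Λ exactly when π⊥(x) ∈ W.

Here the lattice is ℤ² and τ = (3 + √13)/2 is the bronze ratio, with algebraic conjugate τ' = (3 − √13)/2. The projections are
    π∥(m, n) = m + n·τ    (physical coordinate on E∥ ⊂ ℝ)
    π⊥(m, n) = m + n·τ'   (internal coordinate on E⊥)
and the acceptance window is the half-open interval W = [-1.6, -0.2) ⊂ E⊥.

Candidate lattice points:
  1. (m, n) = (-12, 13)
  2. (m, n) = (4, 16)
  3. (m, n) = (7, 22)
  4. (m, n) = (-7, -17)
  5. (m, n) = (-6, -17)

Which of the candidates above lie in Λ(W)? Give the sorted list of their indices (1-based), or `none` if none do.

Numerically τ ≈ 3.30278 and τ' = −1/τ ≈ -0.30278.
#1 (-12,13): internal coord -12 + (13)·τ' = -15.93608; -15.93608 ∉ [-1.6, -0.2) → out
#2 (4,16): internal coord 4 + (16)·τ' = -0.84441; -0.84441 ∈ [-1.6, -0.2) → IN Λ
#3 (7,22): internal coord 7 + (22)·τ' = +0.33894; +0.33894 ∉ [-1.6, -0.2) → out
#4 (-7,-17): internal coord -7 + (-17)·τ' = -1.85281; -1.85281 ∉ [-1.6, -0.2) → out
#5 (-6,-17): internal coord -6 + (-17)·τ' = -0.85281; -0.85281 ∈ [-1.6, -0.2) → IN Λ

2, 5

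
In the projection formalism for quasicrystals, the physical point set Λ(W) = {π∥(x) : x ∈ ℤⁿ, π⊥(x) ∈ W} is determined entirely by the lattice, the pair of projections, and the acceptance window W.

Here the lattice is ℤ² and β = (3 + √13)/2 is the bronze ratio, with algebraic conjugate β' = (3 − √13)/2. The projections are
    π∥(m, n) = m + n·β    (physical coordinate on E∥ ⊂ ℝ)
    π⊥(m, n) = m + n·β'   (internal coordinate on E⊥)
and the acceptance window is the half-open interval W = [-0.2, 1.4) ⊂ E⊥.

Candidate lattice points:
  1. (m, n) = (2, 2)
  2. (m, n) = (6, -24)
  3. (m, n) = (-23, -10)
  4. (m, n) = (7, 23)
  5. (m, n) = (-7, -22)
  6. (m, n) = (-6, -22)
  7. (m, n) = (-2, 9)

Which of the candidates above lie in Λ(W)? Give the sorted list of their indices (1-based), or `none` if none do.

1, 4, 6

Numerically β ≈ 3.302776 and β' = −1/β ≈ -0.302776.
[1] lift (2,2): star map gives 1.394449; window check -0.2 ≤ 1.394449 < 1.4 is true → IN Λ
[2] lift (6,-24): star map gives 13.266615; window check -0.2 ≤ 13.266615 < 1.4 is false → out
[3] lift (-23,-10): star map gives -19.972244; window check -0.2 ≤ -19.972244 < 1.4 is false → out
[4] lift (7,23): star map gives 0.036160; window check -0.2 ≤ 0.036160 < 1.4 is true → IN Λ
[5] lift (-7,-22): star map gives -0.338936; window check -0.2 ≤ -0.338936 < 1.4 is false → out
[6] lift (-6,-22): star map gives 0.661064; window check -0.2 ≤ 0.661064 < 1.4 is true → IN Λ
[7] lift (-2,9): star map gives -4.724981; window check -0.2 ≤ -4.724981 < 1.4 is false → out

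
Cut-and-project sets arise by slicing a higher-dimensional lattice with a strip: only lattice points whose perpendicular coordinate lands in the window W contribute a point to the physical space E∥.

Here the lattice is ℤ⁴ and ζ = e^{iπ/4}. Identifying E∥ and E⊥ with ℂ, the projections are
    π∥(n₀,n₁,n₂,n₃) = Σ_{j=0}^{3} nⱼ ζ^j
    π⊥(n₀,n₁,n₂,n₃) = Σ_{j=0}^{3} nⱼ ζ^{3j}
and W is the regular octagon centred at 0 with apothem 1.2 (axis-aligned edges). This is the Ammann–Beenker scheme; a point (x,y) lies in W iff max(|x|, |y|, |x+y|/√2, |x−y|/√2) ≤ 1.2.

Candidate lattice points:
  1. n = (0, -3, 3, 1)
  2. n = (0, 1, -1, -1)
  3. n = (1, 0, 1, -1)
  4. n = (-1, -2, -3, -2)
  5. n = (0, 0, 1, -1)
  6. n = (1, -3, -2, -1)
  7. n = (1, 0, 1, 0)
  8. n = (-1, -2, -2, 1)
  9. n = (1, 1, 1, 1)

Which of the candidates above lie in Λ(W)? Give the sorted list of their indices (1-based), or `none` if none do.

4, 9

Internal map: ζ^{3j} for j=0..3 gives (1,0), (−√2/2,√2/2), (0,−1), (√2/2,√2/2).
#1 (0, -3, 3, 1): internal (2.82843, -4.41421); octagon support 5.12132 vs apothem 1.2 → ∉ W
#2 (0, 1, -1, -1): internal (-1.41421, 1.00000); octagon support 1.70711 vs apothem 1.2 → ∉ W
#3 (1, 0, 1, -1): internal (0.29289, -1.70711); octagon support 1.70711 vs apothem 1.2 → ∉ W
#4 (-1, -2, -3, -2): internal (-1.00000, 0.17157); octagon support 1.00000 vs apothem 1.2 → ∈ W
#5 (0, 0, 1, -1): internal (-0.70711, -1.70711); octagon support 1.70711 vs apothem 1.2 → ∉ W
#6 (1, -3, -2, -1): internal (2.41421, -0.82843); octagon support 2.41421 vs apothem 1.2 → ∉ W
#7 (1, 0, 1, 0): internal (1.00000, -1.00000); octagon support 1.41421 vs apothem 1.2 → ∉ W
#8 (-1, -2, -2, 1): internal (1.12132, 1.29289); octagon support 1.70711 vs apothem 1.2 → ∉ W
#9 (1, 1, 1, 1): internal (1.00000, 0.41421); octagon support 1.00000 vs apothem 1.2 → ∈ W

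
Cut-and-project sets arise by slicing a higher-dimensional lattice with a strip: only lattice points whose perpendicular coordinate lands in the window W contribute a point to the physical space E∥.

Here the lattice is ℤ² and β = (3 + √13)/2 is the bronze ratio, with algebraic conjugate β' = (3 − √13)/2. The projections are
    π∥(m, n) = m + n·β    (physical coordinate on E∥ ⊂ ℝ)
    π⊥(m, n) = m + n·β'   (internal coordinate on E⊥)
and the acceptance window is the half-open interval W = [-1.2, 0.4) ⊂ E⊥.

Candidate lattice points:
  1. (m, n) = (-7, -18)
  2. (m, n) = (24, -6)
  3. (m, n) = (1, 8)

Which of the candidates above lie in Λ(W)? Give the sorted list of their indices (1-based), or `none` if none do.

β' = (3−√13)/2 ≈ -0.30278.
#1 (-7,-18): internal coord -7 + (-18)·β' = -1.55004; -1.55004 ∉ [-1.2, 0.4) → out
#2 (24,-6): internal coord 24 + (-6)·β' = +25.81665; +25.81665 ∉ [-1.2, 0.4) → out
#3 (1,8): internal coord 1 + (8)·β' = -1.42221; -1.42221 ∉ [-1.2, 0.4) → out

none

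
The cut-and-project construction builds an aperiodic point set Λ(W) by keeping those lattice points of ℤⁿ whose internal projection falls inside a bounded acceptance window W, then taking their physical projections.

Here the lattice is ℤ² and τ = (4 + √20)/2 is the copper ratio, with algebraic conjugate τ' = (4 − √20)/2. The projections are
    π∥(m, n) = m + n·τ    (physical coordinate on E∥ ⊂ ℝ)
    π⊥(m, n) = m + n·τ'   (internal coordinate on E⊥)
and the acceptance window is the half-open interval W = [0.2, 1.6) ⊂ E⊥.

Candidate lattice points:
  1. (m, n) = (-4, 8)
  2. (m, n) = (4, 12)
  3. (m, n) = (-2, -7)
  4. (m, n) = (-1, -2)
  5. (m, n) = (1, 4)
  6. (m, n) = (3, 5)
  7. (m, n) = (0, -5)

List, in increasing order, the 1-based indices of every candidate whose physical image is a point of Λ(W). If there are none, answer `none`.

2, 7

Compute τ' = (4−√20)/2 = -0.23607, so π⊥(m,n) = m -0.23607·n.
[1] lift (-4,8): star map gives -5.88854; window check 0.2 ≤ -5.88854 < 1.6 is false → out
[2] lift (4,12): star map gives 1.16718; window check 0.2 ≤ 1.16718 < 1.6 is true → IN Λ
[3] lift (-2,-7): star map gives -0.34752; window check 0.2 ≤ -0.34752 < 1.6 is false → out
[4] lift (-1,-2): star map gives -0.52786; window check 0.2 ≤ -0.52786 < 1.6 is false → out
[5] lift (1,4): star map gives 0.05573; window check 0.2 ≤ 0.05573 < 1.6 is false → out
[6] lift (3,5): star map gives 1.81966; window check 0.2 ≤ 1.81966 < 1.6 is false → out
[7] lift (0,-5): star map gives 1.18034; window check 0.2 ≤ 1.18034 < 1.6 is true → IN Λ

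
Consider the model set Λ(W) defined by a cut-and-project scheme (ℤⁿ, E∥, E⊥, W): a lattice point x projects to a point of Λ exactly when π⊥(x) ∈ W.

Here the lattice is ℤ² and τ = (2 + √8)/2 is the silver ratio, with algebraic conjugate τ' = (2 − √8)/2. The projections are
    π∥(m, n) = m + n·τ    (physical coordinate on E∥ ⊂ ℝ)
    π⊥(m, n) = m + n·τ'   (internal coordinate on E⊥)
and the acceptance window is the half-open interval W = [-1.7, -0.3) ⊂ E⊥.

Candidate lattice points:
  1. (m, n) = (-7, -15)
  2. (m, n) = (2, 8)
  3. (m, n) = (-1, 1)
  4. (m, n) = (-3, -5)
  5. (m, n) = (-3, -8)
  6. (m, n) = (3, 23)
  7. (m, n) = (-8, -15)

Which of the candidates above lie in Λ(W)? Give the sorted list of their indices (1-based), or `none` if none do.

τ' = (2−√8)/2 ≈ -0.41421.
candidate 1: (m,n)=(-7,-15) → π∥ = -7-15·τ ≈ -43.21320, π⊥ = -7-15·τ' ≈ -0.78680 ∈ [-1.7, -0.3) ⇒ IN Λ
candidate 2: (m,n)=(2,8) → π∥ = 2+8·τ ≈ 21.31371, π⊥ = 2+8·τ' ≈ -1.31371 ∈ [-1.7, -0.3) ⇒ IN Λ
candidate 3: (m,n)=(-1,1) → π∥ = -1+1·τ ≈ 1.41421, π⊥ = -1+1·τ' ≈ -1.41421 ∈ [-1.7, -0.3) ⇒ IN Λ
candidate 4: (m,n)=(-3,-5) → π∥ = -3-5·τ ≈ -15.07107, π⊥ = -3-5·τ' ≈ -0.92893 ∈ [-1.7, -0.3) ⇒ IN Λ
candidate 5: (m,n)=(-3,-8) → π∥ = -3-8·τ ≈ -22.31371, π⊥ = -3-8·τ' ≈ 0.31371 ∉ [-1.7, -0.3) ⇒ out
candidate 6: (m,n)=(3,23) → π∥ = 3+23·τ ≈ 58.52691, π⊥ = 3+23·τ' ≈ -6.52691 ∉ [-1.7, -0.3) ⇒ out
candidate 7: (m,n)=(-8,-15) → π∥ = -8-15·τ ≈ -44.21320, π⊥ = -8-15·τ' ≈ -1.78680 ∉ [-1.7, -0.3) ⇒ out

1, 2, 3, 4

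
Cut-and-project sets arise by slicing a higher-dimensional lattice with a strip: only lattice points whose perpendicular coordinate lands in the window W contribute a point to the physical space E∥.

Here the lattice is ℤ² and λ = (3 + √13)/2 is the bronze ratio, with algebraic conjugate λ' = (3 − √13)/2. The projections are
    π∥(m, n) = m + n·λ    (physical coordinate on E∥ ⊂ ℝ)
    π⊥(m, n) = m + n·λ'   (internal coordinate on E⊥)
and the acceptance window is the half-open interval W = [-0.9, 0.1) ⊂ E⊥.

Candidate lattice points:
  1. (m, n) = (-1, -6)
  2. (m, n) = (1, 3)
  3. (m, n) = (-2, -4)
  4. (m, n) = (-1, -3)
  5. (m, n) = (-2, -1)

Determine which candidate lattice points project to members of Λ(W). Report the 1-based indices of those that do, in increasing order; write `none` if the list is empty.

Compute λ' = (3−√13)/2 = -0.3028, so π⊥(m,n) = m -0.3028·n.
[1] lift (-1,-6): star map gives 0.8167; window check -0.9 ≤ 0.8167 < 0.1 is false → out
[2] lift (1,3): star map gives 0.0917; window check -0.9 ≤ 0.0917 < 0.1 is true → IN Λ
[3] lift (-2,-4): star map gives -0.7889; window check -0.9 ≤ -0.7889 < 0.1 is true → IN Λ
[4] lift (-1,-3): star map gives -0.0917; window check -0.9 ≤ -0.0917 < 0.1 is true → IN Λ
[5] lift (-2,-1): star map gives -1.6972; window check -0.9 ≤ -1.6972 < 0.1 is false → out

2, 3, 4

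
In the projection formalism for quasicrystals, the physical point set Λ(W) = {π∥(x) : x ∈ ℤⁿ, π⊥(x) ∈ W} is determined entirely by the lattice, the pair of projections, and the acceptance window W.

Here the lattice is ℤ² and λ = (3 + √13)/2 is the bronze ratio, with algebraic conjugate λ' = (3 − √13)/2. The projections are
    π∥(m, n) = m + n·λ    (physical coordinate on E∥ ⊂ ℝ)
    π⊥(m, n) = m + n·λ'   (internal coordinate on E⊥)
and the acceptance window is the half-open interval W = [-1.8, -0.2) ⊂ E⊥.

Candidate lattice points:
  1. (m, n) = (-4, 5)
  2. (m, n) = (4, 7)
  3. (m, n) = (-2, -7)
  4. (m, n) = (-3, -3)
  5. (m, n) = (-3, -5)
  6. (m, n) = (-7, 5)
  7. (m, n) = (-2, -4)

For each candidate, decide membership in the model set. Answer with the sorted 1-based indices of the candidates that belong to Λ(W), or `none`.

5, 7

Numerically λ ≈ 3.30278 and λ' = −1/λ ≈ -0.30278.
[1] lift (-4,5): star map gives -5.51388; window check -1.8 ≤ -5.51388 < -0.2 is false → out
[2] lift (4,7): star map gives 1.88057; window check -1.8 ≤ 1.88057 < -0.2 is false → out
[3] lift (-2,-7): star map gives 0.11943; window check -1.8 ≤ 0.11943 < -0.2 is false → out
[4] lift (-3,-3): star map gives -2.09167; window check -1.8 ≤ -2.09167 < -0.2 is false → out
[5] lift (-3,-5): star map gives -1.48612; window check -1.8 ≤ -1.48612 < -0.2 is true → IN Λ
[6] lift (-7,5): star map gives -8.51388; window check -1.8 ≤ -8.51388 < -0.2 is false → out
[7] lift (-2,-4): star map gives -0.78890; window check -1.8 ≤ -0.78890 < -0.2 is true → IN Λ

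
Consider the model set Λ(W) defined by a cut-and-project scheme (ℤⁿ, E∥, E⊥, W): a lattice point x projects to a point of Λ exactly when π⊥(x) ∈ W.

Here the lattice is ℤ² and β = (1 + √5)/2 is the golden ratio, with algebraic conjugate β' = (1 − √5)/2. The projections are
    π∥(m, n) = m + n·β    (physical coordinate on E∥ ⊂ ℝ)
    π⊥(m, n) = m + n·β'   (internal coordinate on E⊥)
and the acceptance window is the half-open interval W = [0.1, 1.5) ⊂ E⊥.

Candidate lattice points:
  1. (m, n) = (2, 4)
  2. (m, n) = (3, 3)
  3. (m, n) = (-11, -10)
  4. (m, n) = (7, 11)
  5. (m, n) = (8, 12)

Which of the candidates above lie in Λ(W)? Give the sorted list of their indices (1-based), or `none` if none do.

2, 4, 5

Compute β' = (1−√5)/2 = -0.6180, so π⊥(m,n) = m -0.6180·n.
candidate 1: (m,n)=(2,4) → π∥ = 2+4·β ≈ 8.4721, π⊥ = 2+4·β' ≈ -0.4721 ∉ [0.1, 1.5) ⇒ out
candidate 2: (m,n)=(3,3) → π∥ = 3+3·β ≈ 7.8541, π⊥ = 3+3·β' ≈ 1.1459 ∈ [0.1, 1.5) ⇒ IN Λ
candidate 3: (m,n)=(-11,-10) → π∥ = -11-10·β ≈ -27.1803, π⊥ = -11-10·β' ≈ -4.8197 ∉ [0.1, 1.5) ⇒ out
candidate 4: (m,n)=(7,11) → π∥ = 7+11·β ≈ 24.7984, π⊥ = 7+11·β' ≈ 0.2016 ∈ [0.1, 1.5) ⇒ IN Λ
candidate 5: (m,n)=(8,12) → π∥ = 8+12·β ≈ 27.4164, π⊥ = 8+12·β' ≈ 0.5836 ∈ [0.1, 1.5) ⇒ IN Λ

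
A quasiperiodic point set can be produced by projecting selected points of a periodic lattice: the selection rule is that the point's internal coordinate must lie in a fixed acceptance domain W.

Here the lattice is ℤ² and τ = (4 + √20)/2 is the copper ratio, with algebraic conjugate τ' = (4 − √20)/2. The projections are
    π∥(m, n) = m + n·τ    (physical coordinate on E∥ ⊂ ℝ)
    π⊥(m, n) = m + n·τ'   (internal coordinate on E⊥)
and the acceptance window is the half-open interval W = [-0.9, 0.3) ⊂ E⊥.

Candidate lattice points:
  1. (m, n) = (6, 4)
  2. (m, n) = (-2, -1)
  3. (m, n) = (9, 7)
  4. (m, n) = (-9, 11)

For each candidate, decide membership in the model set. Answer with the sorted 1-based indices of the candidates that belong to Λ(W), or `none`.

none

τ' = (4−√20)/2 ≈ -0.236068.
#1 (6,4): internal coord 6 + (4)·τ' = +5.055728; +5.055728 ∉ [-0.9, 0.3) → out
#2 (-2,-1): internal coord -2 + (-1)·τ' = -1.763932; -1.763932 ∉ [-0.9, 0.3) → out
#3 (9,7): internal coord 9 + (7)·τ' = +7.347524; +7.347524 ∉ [-0.9, 0.3) → out
#4 (-9,11): internal coord -9 + (11)·τ' = -11.596748; -11.596748 ∉ [-0.9, 0.3) → out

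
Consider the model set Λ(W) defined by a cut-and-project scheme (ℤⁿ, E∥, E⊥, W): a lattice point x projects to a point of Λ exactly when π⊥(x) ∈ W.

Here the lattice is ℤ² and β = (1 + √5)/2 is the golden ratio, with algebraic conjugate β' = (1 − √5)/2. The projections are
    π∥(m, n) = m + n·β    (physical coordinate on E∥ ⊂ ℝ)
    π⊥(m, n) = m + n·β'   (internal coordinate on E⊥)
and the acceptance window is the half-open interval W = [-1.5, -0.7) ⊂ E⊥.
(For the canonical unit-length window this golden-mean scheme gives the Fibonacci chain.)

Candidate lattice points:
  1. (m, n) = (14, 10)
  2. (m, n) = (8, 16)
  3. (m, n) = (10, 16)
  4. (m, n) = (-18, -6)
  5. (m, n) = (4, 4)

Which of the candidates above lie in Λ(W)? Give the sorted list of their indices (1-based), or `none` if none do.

β' = (1−√5)/2 ≈ -0.618034.
[1] lift (14,10): star map gives 7.819660; window check -1.5 ≤ 7.819660 < -0.7 is false → out
[2] lift (8,16): star map gives -1.888544; window check -1.5 ≤ -1.888544 < -0.7 is false → out
[3] lift (10,16): star map gives 0.111456; window check -1.5 ≤ 0.111456 < -0.7 is false → out
[4] lift (-18,-6): star map gives -14.291796; window check -1.5 ≤ -14.291796 < -0.7 is false → out
[5] lift (4,4): star map gives 1.527864; window check -1.5 ≤ 1.527864 < -0.7 is false → out

none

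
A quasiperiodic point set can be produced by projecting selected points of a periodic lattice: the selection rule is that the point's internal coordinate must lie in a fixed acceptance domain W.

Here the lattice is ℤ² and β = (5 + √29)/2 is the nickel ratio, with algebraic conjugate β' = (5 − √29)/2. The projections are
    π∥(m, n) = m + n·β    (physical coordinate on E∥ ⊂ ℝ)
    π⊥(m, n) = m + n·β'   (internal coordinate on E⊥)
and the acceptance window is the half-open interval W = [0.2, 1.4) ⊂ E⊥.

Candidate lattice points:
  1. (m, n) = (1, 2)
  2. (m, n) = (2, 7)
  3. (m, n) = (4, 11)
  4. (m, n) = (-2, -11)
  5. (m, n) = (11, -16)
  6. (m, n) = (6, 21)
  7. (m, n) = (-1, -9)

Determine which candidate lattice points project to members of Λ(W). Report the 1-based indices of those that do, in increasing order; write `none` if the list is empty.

Numerically β ≈ 5.1926 and β' = −1/β ≈ -0.1926.
candidate 1: (m,n)=(1,2) → π∥ = 1+2·β ≈ 11.3852, π⊥ = 1+2·β' ≈ 0.6148 ∈ [0.2, 1.4) ⇒ IN Λ
candidate 2: (m,n)=(2,7) → π∥ = 2+7·β ≈ 38.3481, π⊥ = 2+7·β' ≈ 0.6519 ∈ [0.2, 1.4) ⇒ IN Λ
candidate 3: (m,n)=(4,11) → π∥ = 4+11·β ≈ 61.1184, π⊥ = 4+11·β' ≈ 1.8816 ∉ [0.2, 1.4) ⇒ out
candidate 4: (m,n)=(-2,-11) → π∥ = -2-11·β ≈ -59.1184, π⊥ = -2-11·β' ≈ 0.1184 ∉ [0.2, 1.4) ⇒ out
candidate 5: (m,n)=(11,-16) → π∥ = 11-16·β ≈ -72.0813, π⊥ = 11-16·β' ≈ 14.0813 ∉ [0.2, 1.4) ⇒ out
candidate 6: (m,n)=(6,21) → π∥ = 6+21·β ≈ 115.0442, π⊥ = 6+21·β' ≈ 1.9558 ∉ [0.2, 1.4) ⇒ out
candidate 7: (m,n)=(-1,-9) → π∥ = -1-9·β ≈ -47.7332, π⊥ = -1-9·β' ≈ 0.7332 ∈ [0.2, 1.4) ⇒ IN Λ

1, 2, 7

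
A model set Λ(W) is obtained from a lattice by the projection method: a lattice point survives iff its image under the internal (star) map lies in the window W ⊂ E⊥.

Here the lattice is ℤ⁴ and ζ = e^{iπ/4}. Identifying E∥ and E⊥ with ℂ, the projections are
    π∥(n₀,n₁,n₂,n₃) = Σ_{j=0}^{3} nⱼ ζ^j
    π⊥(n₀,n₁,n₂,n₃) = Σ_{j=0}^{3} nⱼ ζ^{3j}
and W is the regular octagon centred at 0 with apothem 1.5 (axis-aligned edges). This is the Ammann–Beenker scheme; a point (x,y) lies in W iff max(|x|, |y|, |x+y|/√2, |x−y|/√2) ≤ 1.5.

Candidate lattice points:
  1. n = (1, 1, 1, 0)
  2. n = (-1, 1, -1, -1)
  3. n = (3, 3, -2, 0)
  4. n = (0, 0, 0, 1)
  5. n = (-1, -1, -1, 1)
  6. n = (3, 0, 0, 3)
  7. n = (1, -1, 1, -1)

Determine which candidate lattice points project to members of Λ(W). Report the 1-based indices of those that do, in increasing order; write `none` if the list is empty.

1, 4, 5

π⊥(n) = n₀ + n₁ζ³ + n₂ζ⁶ + n₃ζ⁹ where ζ = e^{iπ/4}.
candidate 1: n = (1, 1, 1, 0) → π⊥ ≈ (+0.292893, -0.292893); max(|x|,|y|,|x±y|/√2) = 0.414214 ≤ 1.5 ⇒ ∈ W
candidate 2: n = (-1, 1, -1, -1) → π⊥ ≈ (-2.414214, +1.000000); max(|x|,|y|,|x±y|/√2) = 2.414214 > 1.5 ⇒ ∉ W
candidate 3: n = (3, 3, -2, 0) → π⊥ ≈ (+0.878680, +4.121320); max(|x|,|y|,|x±y|/√2) = 4.121320 > 1.5 ⇒ ∉ W
candidate 4: n = (0, 0, 0, 1) → π⊥ ≈ (+0.707107, +0.707107); max(|x|,|y|,|x±y|/√2) = 1.000000 ≤ 1.5 ⇒ ∈ W
candidate 5: n = (-1, -1, -1, 1) → π⊥ ≈ (+0.414214, +1.000000); max(|x|,|y|,|x±y|/√2) = 1.000000 ≤ 1.5 ⇒ ∈ W
candidate 6: n = (3, 0, 0, 3) → π⊥ ≈ (+5.121320, +2.121320); max(|x|,|y|,|x±y|/√2) = 5.121320 > 1.5 ⇒ ∉ W
candidate 7: n = (1, -1, 1, -1) → π⊥ ≈ (+1.000000, -2.414214); max(|x|,|y|,|x±y|/√2) = 2.414214 > 1.5 ⇒ ∉ W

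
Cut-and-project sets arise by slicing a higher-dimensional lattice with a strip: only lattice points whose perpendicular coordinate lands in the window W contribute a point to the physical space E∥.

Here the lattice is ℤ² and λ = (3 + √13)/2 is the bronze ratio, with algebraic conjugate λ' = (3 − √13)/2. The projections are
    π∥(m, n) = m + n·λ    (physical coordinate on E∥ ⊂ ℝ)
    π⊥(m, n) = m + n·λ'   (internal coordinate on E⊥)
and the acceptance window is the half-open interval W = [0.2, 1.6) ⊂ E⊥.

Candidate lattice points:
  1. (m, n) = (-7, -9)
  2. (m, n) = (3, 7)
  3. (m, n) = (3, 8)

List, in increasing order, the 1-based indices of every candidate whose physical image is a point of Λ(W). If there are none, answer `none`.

λ' = (3−√13)/2 ≈ -0.30278.
candidate 1: (m,n)=(-7,-9) → π∥ = -7-9·λ ≈ -36.72498, π⊥ = -7-9·λ' ≈ -4.27502 ∉ [0.2, 1.6) ⇒ out
candidate 2: (m,n)=(3,7) → π∥ = 3+7·λ ≈ 26.11943, π⊥ = 3+7·λ' ≈ 0.88057 ∈ [0.2, 1.6) ⇒ IN Λ
candidate 3: (m,n)=(3,8) → π∥ = 3+8·λ ≈ 29.42221, π⊥ = 3+8·λ' ≈ 0.57779 ∈ [0.2, 1.6) ⇒ IN Λ

2, 3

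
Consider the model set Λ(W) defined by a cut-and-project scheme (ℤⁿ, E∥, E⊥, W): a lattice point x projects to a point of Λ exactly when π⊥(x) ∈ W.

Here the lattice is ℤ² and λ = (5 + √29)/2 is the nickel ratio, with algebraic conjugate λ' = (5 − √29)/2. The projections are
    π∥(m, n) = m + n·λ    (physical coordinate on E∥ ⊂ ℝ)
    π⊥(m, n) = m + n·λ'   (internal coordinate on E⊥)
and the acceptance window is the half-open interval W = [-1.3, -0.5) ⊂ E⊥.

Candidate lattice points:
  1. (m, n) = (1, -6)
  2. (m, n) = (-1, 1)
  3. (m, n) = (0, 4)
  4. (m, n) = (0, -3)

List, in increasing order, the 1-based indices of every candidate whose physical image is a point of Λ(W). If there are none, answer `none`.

Numerically λ ≈ 5.1926 and λ' = −1/λ ≈ -0.1926.
candidate 1: (m,n)=(1,-6) → π∥ = 1-6·λ ≈ -30.1555, π⊥ = 1-6·λ' ≈ 2.1555 ∉ [-1.3, -0.5) ⇒ out
candidate 2: (m,n)=(-1,1) → π∥ = -1+1·λ ≈ 4.1926, π⊥ = -1+1·λ' ≈ -1.1926 ∈ [-1.3, -0.5) ⇒ IN Λ
candidate 3: (m,n)=(0,4) → π∥ = 0+4·λ ≈ 20.7703, π⊥ = 0+4·λ' ≈ -0.7703 ∈ [-1.3, -0.5) ⇒ IN Λ
candidate 4: (m,n)=(0,-3) → π∥ = 0-3·λ ≈ -15.5777, π⊥ = 0-3·λ' ≈ 0.5777 ∉ [-1.3, -0.5) ⇒ out

2, 3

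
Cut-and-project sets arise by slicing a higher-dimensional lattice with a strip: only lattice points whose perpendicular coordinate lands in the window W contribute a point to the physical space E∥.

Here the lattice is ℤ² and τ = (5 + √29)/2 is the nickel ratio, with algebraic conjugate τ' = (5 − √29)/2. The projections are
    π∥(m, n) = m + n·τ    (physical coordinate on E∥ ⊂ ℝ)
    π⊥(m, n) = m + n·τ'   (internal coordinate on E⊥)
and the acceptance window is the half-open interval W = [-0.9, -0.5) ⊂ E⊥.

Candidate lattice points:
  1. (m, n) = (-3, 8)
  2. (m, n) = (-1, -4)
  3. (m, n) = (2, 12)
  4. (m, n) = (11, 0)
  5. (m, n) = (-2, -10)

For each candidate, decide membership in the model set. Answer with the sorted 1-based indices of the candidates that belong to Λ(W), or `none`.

none

τ' = (5−√29)/2 ≈ -0.192582.
#1 (-3,8): internal coord -3 + (8)·τ' = -4.540659; -4.540659 ∉ [-0.9, -0.5) → out
#2 (-1,-4): internal coord -1 + (-4)·τ' = -0.229670; -0.229670 ∉ [-0.9, -0.5) → out
#3 (2,12): internal coord 2 + (12)·τ' = -0.310989; -0.310989 ∉ [-0.9, -0.5) → out
#4 (11,0): internal coord 11 + (0)·τ' = +11.000000; +11.000000 ∉ [-0.9, -0.5) → out
#5 (-2,-10): internal coord -2 + (-10)·τ' = -0.074176; -0.074176 ∉ [-0.9, -0.5) → out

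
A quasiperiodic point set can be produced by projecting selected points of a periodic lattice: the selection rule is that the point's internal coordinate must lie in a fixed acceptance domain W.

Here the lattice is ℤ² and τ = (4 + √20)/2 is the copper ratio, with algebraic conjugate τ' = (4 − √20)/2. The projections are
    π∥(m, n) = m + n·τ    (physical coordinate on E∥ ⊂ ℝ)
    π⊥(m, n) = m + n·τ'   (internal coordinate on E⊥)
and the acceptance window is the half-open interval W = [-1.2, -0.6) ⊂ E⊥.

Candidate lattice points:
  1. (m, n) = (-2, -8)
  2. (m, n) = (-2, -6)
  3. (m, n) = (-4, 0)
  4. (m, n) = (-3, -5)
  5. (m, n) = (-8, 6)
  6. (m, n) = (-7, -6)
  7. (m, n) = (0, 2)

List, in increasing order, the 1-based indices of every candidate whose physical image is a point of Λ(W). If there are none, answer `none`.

τ' = (4−√20)/2 ≈ -0.2361.
[1] lift (-2,-8): star map gives -0.1115; window check -1.2 ≤ -0.1115 < -0.6 is false → out
[2] lift (-2,-6): star map gives -0.5836; window check -1.2 ≤ -0.5836 < -0.6 is false → out
[3] lift (-4,0): star map gives -4.0000; window check -1.2 ≤ -4.0000 < -0.6 is false → out
[4] lift (-3,-5): star map gives -1.8197; window check -1.2 ≤ -1.8197 < -0.6 is false → out
[5] lift (-8,6): star map gives -9.4164; window check -1.2 ≤ -9.4164 < -0.6 is false → out
[6] lift (-7,-6): star map gives -5.5836; window check -1.2 ≤ -5.5836 < -0.6 is false → out
[7] lift (0,2): star map gives -0.4721; window check -1.2 ≤ -0.4721 < -0.6 is false → out

none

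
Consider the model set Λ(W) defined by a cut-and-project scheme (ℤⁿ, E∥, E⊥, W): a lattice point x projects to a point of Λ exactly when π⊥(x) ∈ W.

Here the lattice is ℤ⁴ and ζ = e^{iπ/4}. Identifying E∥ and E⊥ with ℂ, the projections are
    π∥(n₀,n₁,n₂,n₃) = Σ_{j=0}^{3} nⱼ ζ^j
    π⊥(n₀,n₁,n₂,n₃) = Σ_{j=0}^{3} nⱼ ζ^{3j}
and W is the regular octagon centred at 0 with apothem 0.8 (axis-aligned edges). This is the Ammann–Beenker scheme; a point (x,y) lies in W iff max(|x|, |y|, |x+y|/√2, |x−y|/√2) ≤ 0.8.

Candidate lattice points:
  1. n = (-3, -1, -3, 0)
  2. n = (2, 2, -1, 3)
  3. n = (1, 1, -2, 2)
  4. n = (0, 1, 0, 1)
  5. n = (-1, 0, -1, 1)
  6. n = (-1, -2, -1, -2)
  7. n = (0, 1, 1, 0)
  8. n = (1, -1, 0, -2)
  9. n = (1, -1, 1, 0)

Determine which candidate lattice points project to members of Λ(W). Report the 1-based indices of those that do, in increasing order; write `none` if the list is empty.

7

With ζ = e^{iπ/4} the internal vectors are ζ^0,ζ^3,ζ^6,ζ^9.
#1 (-3, -1, -3, 0): internal (-2.2929, 2.2929); octagon support 3.2426 vs apothem 0.8 → ∉ W
#2 (2, 2, -1, 3): internal (2.7071, 4.5355); octagon support 5.1213 vs apothem 0.8 → ∉ W
#3 (1, 1, -2, 2): internal (1.7071, 4.1213); octagon support 4.1213 vs apothem 0.8 → ∉ W
#4 (0, 1, 0, 1): internal (0.0000, 1.4142); octagon support 1.4142 vs apothem 0.8 → ∉ W
#5 (-1, 0, -1, 1): internal (-0.2929, 1.7071); octagon support 1.7071 vs apothem 0.8 → ∉ W
#6 (-1, -2, -1, -2): internal (-1.0000, -1.8284); octagon support 2.0000 vs apothem 0.8 → ∉ W
#7 (0, 1, 1, 0): internal (-0.7071, -0.2929); octagon support 0.7071 vs apothem 0.8 → ∈ W
#8 (1, -1, 0, -2): internal (0.2929, -2.1213); octagon support 2.1213 vs apothem 0.8 → ∉ W
#9 (1, -1, 1, 0): internal (1.7071, -1.7071); octagon support 2.4142 vs apothem 0.8 → ∉ W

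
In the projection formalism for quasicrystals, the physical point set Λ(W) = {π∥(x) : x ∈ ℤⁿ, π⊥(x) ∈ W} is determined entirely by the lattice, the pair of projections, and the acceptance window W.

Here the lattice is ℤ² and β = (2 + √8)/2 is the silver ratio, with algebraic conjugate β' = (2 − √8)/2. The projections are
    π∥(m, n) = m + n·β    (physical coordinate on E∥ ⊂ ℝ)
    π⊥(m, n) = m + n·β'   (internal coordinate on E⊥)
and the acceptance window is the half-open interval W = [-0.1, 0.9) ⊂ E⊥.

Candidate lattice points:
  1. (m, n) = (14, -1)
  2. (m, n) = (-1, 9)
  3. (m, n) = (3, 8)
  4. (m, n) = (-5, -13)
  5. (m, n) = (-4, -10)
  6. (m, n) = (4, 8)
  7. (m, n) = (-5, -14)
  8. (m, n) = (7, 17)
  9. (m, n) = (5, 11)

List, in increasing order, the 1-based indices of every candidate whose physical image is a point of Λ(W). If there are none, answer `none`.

4, 5, 6, 7, 8, 9

Compute β' = (2−√8)/2 = -0.414214, so π⊥(m,n) = m -0.414214·n.
[1] lift (14,-1): star map gives 14.414214; window check -0.1 ≤ 14.414214 < 0.9 is false → out
[2] lift (-1,9): star map gives -4.727922; window check -0.1 ≤ -4.727922 < 0.9 is false → out
[3] lift (3,8): star map gives -0.313708; window check -0.1 ≤ -0.313708 < 0.9 is false → out
[4] lift (-5,-13): star map gives 0.384776; window check -0.1 ≤ 0.384776 < 0.9 is true → IN Λ
[5] lift (-4,-10): star map gives 0.142136; window check -0.1 ≤ 0.142136 < 0.9 is true → IN Λ
[6] lift (4,8): star map gives 0.686292; window check -0.1 ≤ 0.686292 < 0.9 is true → IN Λ
[7] lift (-5,-14): star map gives 0.798990; window check -0.1 ≤ 0.798990 < 0.9 is true → IN Λ
[8] lift (7,17): star map gives -0.041631; window check -0.1 ≤ -0.041631 < 0.9 is true → IN Λ
[9] lift (5,11): star map gives 0.443651; window check -0.1 ≤ 0.443651 < 0.9 is true → IN Λ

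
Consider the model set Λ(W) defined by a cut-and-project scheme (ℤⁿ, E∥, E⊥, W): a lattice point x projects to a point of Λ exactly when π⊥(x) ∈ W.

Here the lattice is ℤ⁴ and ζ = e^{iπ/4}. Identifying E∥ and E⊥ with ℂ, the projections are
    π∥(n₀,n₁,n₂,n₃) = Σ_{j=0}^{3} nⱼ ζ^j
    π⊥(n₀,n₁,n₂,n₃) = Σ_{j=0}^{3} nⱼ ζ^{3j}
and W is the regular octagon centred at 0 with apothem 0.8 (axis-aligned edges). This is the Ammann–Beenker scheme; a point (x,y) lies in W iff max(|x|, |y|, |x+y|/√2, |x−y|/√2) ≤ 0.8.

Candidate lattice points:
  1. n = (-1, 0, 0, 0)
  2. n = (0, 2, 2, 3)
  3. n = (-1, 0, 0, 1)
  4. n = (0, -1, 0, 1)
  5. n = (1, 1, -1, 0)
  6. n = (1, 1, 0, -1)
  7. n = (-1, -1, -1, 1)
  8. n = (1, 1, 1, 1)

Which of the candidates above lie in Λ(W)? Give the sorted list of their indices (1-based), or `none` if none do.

π⊥(n) = n₀ + n₁ζ³ + n₂ζ⁶ + n₃ζ⁹ where ζ = e^{iπ/4}.
#1 (-1, 0, 0, 0): internal (-1.000000, 0.000000); octagon support 1.000000 vs apothem 0.8 → ∉ W
#2 (0, 2, 2, 3): internal (0.707107, 1.535534); octagon support 1.585786 vs apothem 0.8 → ∉ W
#3 (-1, 0, 0, 1): internal (-0.292893, 0.707107); octagon support 0.707107 vs apothem 0.8 → ∈ W
#4 (0, -1, 0, 1): internal (1.414214, 0.000000); octagon support 1.414214 vs apothem 0.8 → ∉ W
#5 (1, 1, -1, 0): internal (0.292893, 1.707107); octagon support 1.707107 vs apothem 0.8 → ∉ W
#6 (1, 1, 0, -1): internal (-0.414214, 0.000000); octagon support 0.414214 vs apothem 0.8 → ∈ W
#7 (-1, -1, -1, 1): internal (0.414214, 1.000000); octagon support 1.000000 vs apothem 0.8 → ∉ W
#8 (1, 1, 1, 1): internal (1.000000, 0.414214); octagon support 1.000000 vs apothem 0.8 → ∉ W

3, 6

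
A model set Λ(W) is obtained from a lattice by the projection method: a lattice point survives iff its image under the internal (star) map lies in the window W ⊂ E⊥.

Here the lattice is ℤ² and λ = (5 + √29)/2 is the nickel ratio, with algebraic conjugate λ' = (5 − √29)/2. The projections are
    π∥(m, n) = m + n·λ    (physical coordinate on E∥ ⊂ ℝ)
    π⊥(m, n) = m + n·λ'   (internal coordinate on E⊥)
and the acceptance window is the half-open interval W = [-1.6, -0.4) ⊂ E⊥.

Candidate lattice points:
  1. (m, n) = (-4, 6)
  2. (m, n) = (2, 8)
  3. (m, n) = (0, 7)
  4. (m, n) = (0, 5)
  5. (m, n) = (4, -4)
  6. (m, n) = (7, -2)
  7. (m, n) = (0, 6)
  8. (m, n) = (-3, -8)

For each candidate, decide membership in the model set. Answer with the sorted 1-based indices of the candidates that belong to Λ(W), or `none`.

Compute λ' = (5−√29)/2 = -0.19258, so π⊥(m,n) = m -0.19258·n.
candidate 1: (m,n)=(-4,6) → π∥ = -4+6·λ ≈ 27.15549, π⊥ = -4+6·λ' ≈ -5.15549 ∉ [-1.6, -0.4) ⇒ out
candidate 2: (m,n)=(2,8) → π∥ = 2+8·λ ≈ 43.54066, π⊥ = 2+8·λ' ≈ 0.45934 ∉ [-1.6, -0.4) ⇒ out
candidate 3: (m,n)=(0,7) → π∥ = 0+7·λ ≈ 36.34808, π⊥ = 0+7·λ' ≈ -1.34808 ∈ [-1.6, -0.4) ⇒ IN Λ
candidate 4: (m,n)=(0,5) → π∥ = 0+5·λ ≈ 25.96291, π⊥ = 0+5·λ' ≈ -0.96291 ∈ [-1.6, -0.4) ⇒ IN Λ
candidate 5: (m,n)=(4,-4) → π∥ = 4-4·λ ≈ -16.77033, π⊥ = 4-4·λ' ≈ 4.77033 ∉ [-1.6, -0.4) ⇒ out
candidate 6: (m,n)=(7,-2) → π∥ = 7-2·λ ≈ -3.38516, π⊥ = 7-2·λ' ≈ 7.38516 ∉ [-1.6, -0.4) ⇒ out
candidate 7: (m,n)=(0,6) → π∥ = 0+6·λ ≈ 31.15549, π⊥ = 0+6·λ' ≈ -1.15549 ∈ [-1.6, -0.4) ⇒ IN Λ
candidate 8: (m,n)=(-3,-8) → π∥ = -3-8·λ ≈ -44.54066, π⊥ = -3-8·λ' ≈ -1.45934 ∈ [-1.6, -0.4) ⇒ IN Λ

3, 4, 7, 8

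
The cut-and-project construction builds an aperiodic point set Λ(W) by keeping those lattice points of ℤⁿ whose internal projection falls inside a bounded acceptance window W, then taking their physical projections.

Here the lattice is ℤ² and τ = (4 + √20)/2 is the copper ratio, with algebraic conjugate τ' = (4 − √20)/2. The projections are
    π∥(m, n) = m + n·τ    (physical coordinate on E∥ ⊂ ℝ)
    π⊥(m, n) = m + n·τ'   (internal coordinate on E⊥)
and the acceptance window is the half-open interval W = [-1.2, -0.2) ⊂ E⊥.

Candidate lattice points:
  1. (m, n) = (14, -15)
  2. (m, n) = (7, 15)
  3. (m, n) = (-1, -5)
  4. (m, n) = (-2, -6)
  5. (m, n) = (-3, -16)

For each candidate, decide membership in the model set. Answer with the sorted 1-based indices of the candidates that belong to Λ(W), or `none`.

4

Compute τ' = (4−√20)/2 = -0.236068, so π⊥(m,n) = m -0.236068·n.
[1] lift (14,-15): star map gives 17.541020; window check -1.2 ≤ 17.541020 < -0.2 is false → out
[2] lift (7,15): star map gives 3.458980; window check -1.2 ≤ 3.458980 < -0.2 is false → out
[3] lift (-1,-5): star map gives 0.180340; window check -1.2 ≤ 0.180340 < -0.2 is false → out
[4] lift (-2,-6): star map gives -0.583592; window check -1.2 ≤ -0.583592 < -0.2 is true → IN Λ
[5] lift (-3,-16): star map gives 0.777088; window check -1.2 ≤ 0.777088 < -0.2 is false → out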